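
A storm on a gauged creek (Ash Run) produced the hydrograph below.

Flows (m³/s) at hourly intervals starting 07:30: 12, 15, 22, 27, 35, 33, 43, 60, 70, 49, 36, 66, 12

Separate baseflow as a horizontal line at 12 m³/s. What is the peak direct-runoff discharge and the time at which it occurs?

Q_p = 58.0 m³/s at t = 15:30

Subtracting baseflow gives direct-runoff ordinates: 0.0, 3.0, 10.0, 15.0, 23.0, 21.0, 31.0, 48.0, 58.0, 37.0, 24.0, 54.0, 0.0 m³/s.
The maximum is 58.0 m³/s, occurring at the reading for t = 15:30.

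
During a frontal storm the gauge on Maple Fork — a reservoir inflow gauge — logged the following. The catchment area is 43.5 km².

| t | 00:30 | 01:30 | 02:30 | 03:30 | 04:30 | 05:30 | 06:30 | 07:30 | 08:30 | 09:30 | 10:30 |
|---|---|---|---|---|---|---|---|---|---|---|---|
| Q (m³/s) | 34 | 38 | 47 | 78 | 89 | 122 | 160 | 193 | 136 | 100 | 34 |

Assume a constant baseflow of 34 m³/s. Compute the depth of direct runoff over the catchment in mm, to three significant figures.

d ≈ 54.4 mm

Direct runoff: 0.0, 4.0, 13.0, 44.0, 55.0, 88.0, 126.0, 159.0, 102.0, 66.0, 0.0 m³/s; ΣQ_DR = 657.0 m³/s.
V = ΣQ_DR · Δt = 657.0 × 3600 s = 2.365 × 10^6 m³.
Over A = 43.5 km², depth = V / A = 54.4 mm.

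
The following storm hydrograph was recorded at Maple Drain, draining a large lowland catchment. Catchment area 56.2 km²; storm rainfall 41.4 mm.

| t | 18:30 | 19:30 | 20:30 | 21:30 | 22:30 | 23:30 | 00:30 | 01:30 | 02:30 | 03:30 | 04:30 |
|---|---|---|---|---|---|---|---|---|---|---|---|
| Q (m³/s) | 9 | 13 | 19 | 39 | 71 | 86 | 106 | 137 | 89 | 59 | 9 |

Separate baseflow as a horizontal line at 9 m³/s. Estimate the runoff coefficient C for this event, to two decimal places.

ΣQ_DR = 538.0 m³/s; V = ΣQ_DR·Δt = 1.937 × 10^6 m³.
Runoff depth d = V / A = 34.46 mm.
C = d / P = 34.46 / 41.4 = 0.83.

C ≈ 0.83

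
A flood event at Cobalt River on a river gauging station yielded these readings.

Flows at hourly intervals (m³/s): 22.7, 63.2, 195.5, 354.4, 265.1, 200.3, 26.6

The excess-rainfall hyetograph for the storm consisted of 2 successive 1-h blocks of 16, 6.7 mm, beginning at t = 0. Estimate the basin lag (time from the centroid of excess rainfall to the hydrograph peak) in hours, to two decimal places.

t_L ≈ 2.20 h

Centroid of excess rainfall: t_c = Σ P_i·t̄_i / ΣP_i = 0.7952 h (block centres at 0.5, 1.5 h).
Hydrograph peak occurs at t = 3 h, so basin lag t_L = 3 − 0.7952 = 2.20 h.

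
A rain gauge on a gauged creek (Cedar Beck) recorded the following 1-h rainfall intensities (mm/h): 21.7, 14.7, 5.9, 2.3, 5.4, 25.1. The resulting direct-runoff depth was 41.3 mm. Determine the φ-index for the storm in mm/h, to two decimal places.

Only the 3 blocks with intensity above φ contribute runoff: 21.7, 14.7, 25.1 mm/h.
Σ(I−φ)·Δt = d  ⇒  (21.7+14.7+25.1 − 3φ)·1 = 41.3
φ = (61.50 − 41.3/1) / 3 = 6.73 mm/h.

φ ≈ 6.73 mm/h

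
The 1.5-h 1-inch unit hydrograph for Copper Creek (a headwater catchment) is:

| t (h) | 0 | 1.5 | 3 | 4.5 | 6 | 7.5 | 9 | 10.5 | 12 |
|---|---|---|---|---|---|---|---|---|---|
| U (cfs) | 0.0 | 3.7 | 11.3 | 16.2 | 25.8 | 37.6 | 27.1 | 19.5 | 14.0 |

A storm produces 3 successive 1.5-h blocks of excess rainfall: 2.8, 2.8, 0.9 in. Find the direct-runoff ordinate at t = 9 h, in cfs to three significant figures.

By discrete convolution, Q_j = Σ (P_i / 1 in) · U_{j−i}.
At t = 9 h (j=6): Q = (2.8/1)·27.1 + (2.8/1)·37.6 + (0.9/1)·25.8 = 204 cfs.

Q ≈ 204 cfs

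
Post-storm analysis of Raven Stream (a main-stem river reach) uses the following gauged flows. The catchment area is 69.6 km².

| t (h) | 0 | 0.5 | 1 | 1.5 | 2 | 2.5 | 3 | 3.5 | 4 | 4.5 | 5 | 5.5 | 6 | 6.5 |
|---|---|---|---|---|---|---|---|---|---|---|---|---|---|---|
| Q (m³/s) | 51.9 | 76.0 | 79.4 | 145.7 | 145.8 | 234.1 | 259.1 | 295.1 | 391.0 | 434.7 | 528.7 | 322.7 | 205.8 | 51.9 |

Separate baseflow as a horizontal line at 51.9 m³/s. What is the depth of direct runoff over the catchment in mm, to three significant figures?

d ≈ 64.5 mm

Direct runoff: 0.0, 24.1, 27.5, 93.8, 93.9, 182.2, 207.2, 243.2, 339.1, 382.8, 476.8, 270.8, 153.9, 0.0 m³/s; ΣQ_DR = 2495 m³/s.
V = ΣQ_DR · Δt = 2495 × 1800 s = 4.492 × 10^6 m³.
Over A = 69.6 km², depth = V / A = 64.5 mm.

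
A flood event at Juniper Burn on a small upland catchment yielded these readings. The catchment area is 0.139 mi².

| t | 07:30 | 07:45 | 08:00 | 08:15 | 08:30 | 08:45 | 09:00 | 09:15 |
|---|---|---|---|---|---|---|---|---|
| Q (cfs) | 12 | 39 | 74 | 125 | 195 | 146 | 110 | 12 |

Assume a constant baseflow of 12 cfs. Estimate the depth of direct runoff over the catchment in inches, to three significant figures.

d ≈ 1.72 in

Direct runoff: 0.0, 27.0, 62.0, 113.0, 183.0, 134.0, 98.0, 0.0 cfs; ΣQ_DR = 617.0 cfs.
V = ΣQ_DR · Δt = 617.0 × 900 s = 5.553 × 10^5 ft³.
Over A = 0.139 mi², depth = V / A = 1.72 in.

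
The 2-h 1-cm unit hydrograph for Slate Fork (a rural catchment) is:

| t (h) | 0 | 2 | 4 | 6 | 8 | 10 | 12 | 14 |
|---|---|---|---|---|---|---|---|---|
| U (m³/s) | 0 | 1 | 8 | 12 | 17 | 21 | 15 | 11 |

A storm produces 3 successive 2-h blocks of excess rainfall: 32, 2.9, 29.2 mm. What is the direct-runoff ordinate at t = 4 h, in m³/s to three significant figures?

Q ≈ 25.9 m³/s

By discrete convolution, Q_j = Σ (P_i / 10 mm) · U_{j−i}.
At t = 4 h (j=2): Q = (32/10)·8 + (2.9/10)·1 + (29.2/10)·0 = 25.9 m³/s.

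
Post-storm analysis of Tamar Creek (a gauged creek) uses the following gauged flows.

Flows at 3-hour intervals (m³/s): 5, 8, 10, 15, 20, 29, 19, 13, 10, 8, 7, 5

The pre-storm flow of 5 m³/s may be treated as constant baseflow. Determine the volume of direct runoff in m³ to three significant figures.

Direct-runoff ordinates (Q − Q_b): 0.0, 3.0, 5.0, 10.0, 15.0, 24.0, 14.0, 8.0, 5.0, 3.0, 2.0, 0.0 m³/s.
ΣQ_DR = 89.00 m³/s.
With Δt = 3 h = 10800 s, V = ΣQ_DR · Δt = 89.00 × 10800 = 9.61 × 10^5 m³.

V ≈ 9.61 × 10^5 m³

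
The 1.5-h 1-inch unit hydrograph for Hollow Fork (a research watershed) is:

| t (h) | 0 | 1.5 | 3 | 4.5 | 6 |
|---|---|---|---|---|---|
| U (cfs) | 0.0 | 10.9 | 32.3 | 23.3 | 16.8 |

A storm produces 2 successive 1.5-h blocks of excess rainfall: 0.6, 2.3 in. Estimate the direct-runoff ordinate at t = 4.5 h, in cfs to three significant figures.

Q ≈ 88.3 cfs

By discrete convolution, Q_j = Σ (P_i / 1 in) · U_{j−i}.
At t = 4.5 h (j=3): Q = (0.6/1)·23.3 + (2.3/1)·32.3 = 88.3 cfs.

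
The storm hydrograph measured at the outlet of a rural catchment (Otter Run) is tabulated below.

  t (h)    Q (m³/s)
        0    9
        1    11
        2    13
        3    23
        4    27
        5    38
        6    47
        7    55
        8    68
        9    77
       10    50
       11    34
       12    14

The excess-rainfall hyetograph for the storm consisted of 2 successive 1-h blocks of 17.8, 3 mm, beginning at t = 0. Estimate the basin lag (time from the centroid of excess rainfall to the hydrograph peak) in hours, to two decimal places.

Centroid of excess rainfall: t_c = Σ P_i·t̄_i / ΣP_i = 0.6442 h (block centres at 0.5, 1.5 h).
Hydrograph peak occurs at t = 9 h, so basin lag t_L = 9 − 0.6442 = 8.36 h.

t_L ≈ 8.36 h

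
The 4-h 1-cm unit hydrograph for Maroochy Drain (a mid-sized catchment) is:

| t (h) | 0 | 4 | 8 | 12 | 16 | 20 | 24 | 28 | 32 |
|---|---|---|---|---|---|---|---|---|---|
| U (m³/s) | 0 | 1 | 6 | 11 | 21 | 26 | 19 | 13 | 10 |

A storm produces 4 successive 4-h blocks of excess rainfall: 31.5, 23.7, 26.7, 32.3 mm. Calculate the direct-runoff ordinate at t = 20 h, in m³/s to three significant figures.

By discrete convolution, Q_j = Σ (P_i / 10 mm) · U_{j−i}.
At t = 20 h (j=5): Q = (31.5/10)·26 + (23.7/10)·21 + (26.7/10)·11 + (32.3/10)·6 = 180 m³/s.

Q ≈ 180 m³/s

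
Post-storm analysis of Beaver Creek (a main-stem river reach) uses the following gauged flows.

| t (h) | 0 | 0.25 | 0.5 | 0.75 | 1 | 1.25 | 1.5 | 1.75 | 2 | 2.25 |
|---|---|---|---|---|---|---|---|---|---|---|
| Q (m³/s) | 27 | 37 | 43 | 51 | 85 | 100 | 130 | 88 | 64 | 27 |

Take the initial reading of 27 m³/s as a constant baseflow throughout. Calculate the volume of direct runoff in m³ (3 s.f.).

V ≈ 3.44 × 10^5 m³

Direct-runoff ordinates (Q − Q_b): 0.0, 10.0, 16.0, 24.0, 58.0, 73.0, 103.0, 61.0, 37.0, 0.0 m³/s.
ΣQ_DR = 382.0 m³/s.
With Δt = 0.25 h = 900 s, V = ΣQ_DR · Δt = 382.0 × 900 = 3.44 × 10^5 m³.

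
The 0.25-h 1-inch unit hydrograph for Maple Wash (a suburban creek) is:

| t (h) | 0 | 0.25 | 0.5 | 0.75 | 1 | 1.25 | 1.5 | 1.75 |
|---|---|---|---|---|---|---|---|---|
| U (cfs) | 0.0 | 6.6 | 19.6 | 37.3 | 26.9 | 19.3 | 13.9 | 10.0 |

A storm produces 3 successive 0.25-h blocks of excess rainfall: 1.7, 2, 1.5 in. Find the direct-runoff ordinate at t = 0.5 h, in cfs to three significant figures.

By discrete convolution, Q_j = Σ (P_i / 1 in) · U_{j−i}.
At t = 0.5 h (j=2): Q = (1.7/1)·19.6 + (2/1)·6.6 + (1.5/1)·0.0 = 46.5 cfs.

Q ≈ 46.5 cfs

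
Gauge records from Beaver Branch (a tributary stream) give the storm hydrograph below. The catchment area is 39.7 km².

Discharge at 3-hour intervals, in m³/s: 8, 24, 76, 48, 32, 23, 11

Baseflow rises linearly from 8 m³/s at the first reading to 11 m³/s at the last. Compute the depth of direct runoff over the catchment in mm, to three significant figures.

Direct runoff: 0.00, 15.50, 67.00, 38.50, 22.00, 12.50, 0.00 m³/s; ΣQ_DR = 155.5 m³/s.
V = ΣQ_DR · Δt = 155.5 × 10800 s = 1.679 × 10^6 m³.
Over A = 39.7 km², depth = V / A = 42.3 mm.

d ≈ 42.3 mm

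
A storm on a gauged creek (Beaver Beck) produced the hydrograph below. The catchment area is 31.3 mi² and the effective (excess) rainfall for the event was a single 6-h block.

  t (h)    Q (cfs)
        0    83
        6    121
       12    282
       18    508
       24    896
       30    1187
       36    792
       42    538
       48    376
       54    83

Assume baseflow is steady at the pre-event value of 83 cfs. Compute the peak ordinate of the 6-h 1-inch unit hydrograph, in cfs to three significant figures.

U_p ≈ 921 cfs

Direct runoff: 0.0, 38.0, 199.0, 425.0, 813.0, 1104.0, 709.0, 455.0, 293.0, 0.0 cfs; ΣQ_DR = 4036 cfs, peak = 1104.0 cfs.
Runoff depth d = ΣQ_DR·Δt / A = 4036 × 21600 / (31.3 mi²) = 1.199 in.
The 1-inch UH is the DRH scaled by (1 in)/d, so U_p = 1104.0 × 1/1.199 = 921 cfs.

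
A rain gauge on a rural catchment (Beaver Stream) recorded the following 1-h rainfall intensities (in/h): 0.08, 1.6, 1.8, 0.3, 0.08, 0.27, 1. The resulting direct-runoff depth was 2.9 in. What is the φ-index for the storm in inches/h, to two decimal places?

φ ≈ 0.50 in/h

Only the 3 blocks with intensity above φ contribute runoff: 1.6, 1.8, 1 in/h.
Σ(I−φ)·Δt = d  ⇒  (1.6+1.8+1 − 3φ)·1 = 2.9
φ = (4.400 − 2.9/1) / 3 = 0.50 in/h.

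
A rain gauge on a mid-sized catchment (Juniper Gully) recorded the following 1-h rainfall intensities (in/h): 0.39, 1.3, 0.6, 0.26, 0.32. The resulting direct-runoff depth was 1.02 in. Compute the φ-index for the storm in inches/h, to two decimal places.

φ ≈ 0.44 in/h

Only the 2 blocks with intensity above φ contribute runoff: 1.3, 0.6 in/h.
Σ(I−φ)·Δt = d  ⇒  (1.3+0.6 − 2φ)·1 = 1.02
φ = (1.900 − 1.02/1) / 2 = 0.44 in/h.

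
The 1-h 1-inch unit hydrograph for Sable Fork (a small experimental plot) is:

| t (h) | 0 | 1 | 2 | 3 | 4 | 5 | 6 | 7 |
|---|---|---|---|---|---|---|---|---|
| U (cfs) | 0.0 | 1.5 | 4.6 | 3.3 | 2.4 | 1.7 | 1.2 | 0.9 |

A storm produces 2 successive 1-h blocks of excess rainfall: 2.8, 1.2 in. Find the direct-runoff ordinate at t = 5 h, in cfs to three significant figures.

Q ≈ 7.64 cfs

By discrete convolution, Q_j = Σ (P_i / 1 in) · U_{j−i}.
At t = 5 h (j=5): Q = (2.8/1)·1.7 + (1.2/1)·2.4 = 7.64 cfs.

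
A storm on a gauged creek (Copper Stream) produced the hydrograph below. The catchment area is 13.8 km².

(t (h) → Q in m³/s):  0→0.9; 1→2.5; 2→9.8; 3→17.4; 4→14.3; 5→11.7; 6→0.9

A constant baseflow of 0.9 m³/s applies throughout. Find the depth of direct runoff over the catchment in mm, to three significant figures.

Direct runoff: 0.0, 1.6, 8.9, 16.5, 13.4, 10.8, 0.0 m³/s; ΣQ_DR = 51.20 m³/s.
V = ΣQ_DR · Δt = 51.20 × 3600 s = 1.843 × 10^5 m³.
Over A = 13.8 km², depth = V / A = 13.4 mm.

d ≈ 13.4 mm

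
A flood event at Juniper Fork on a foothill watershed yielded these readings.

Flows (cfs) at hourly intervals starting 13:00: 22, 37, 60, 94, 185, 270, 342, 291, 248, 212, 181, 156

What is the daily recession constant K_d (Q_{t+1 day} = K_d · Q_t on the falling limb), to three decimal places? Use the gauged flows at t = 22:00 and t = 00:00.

Between t = 22:00 and t = 00:00 the flow falls from 212 to 156 cfs over 2×1 h = 2 h.
Per-interval ratio K = (156/212)^(1/2) = 0.8578; K_d = K^(24/1) = 0.025.

K_d ≈ 0.025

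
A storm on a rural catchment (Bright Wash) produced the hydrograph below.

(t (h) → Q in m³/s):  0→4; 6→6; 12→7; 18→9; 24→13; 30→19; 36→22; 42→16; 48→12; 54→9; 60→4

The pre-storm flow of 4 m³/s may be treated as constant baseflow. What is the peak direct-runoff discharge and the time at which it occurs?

Subtracting baseflow gives direct-runoff ordinates: 0.0, 2.0, 3.0, 5.0, 9.0, 15.0, 18.0, 12.0, 8.0, 5.0, 0.0 m³/s.
The maximum is 18.0 m³/s, occurring at the reading for t = 36 h.

Q_p = 18.0 m³/s at t = 36 h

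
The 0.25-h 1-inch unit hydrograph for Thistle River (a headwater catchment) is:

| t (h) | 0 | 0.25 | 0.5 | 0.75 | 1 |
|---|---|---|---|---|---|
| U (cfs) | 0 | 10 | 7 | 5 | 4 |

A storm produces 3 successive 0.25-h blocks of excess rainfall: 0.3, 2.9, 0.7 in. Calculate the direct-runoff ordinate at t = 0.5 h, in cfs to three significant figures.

By discrete convolution, Q_j = Σ (P_i / 1 in) · U_{j−i}.
At t = 0.5 h (j=2): Q = (0.3/1)·7 + (2.9/1)·10 + (0.7/1)·0 = 31.1 cfs.

Q ≈ 31.1 cfs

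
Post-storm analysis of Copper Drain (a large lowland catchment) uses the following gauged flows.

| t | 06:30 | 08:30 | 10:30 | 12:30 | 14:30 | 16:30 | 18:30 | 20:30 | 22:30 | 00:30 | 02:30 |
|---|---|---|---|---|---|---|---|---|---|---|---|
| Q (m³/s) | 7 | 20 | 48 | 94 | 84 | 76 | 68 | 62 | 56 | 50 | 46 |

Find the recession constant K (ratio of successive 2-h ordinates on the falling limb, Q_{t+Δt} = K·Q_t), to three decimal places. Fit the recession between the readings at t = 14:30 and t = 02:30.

K ≈ 0.905

Using the recession-limb readings at t = 14:30 and t = 02:30: Q falls from 84 to 46 m³/s over 6 intervals.
K = (Q₂/Q₁)^(1/6) = (46/84)^(1/6) = 0.905.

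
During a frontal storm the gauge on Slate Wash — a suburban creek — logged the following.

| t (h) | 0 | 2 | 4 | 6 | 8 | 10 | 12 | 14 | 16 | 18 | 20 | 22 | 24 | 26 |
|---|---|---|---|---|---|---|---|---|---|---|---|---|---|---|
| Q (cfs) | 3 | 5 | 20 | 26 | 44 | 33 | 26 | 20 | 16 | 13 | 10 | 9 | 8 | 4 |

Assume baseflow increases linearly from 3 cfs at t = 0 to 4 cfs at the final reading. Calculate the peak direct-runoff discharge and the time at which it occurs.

Q_p = 40.69 cfs at t = 8 h

Subtracting baseflow gives direct-runoff ordinates: 0.00, 1.92, 16.85, 22.77, 40.69, 29.62, 22.54, 16.46, 12.38, 9.31, 6.23, 5.15, 4.08, 0.00 cfs.
The maximum is 40.69 cfs, occurring at the reading for t = 8 h.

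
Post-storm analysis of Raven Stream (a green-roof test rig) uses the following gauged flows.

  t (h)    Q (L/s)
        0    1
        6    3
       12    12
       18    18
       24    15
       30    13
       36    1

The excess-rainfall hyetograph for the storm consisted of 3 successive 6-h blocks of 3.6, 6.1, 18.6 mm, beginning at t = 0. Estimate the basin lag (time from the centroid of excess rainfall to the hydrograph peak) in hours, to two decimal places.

Centroid of excess rainfall: t_c = Σ P_i·t̄_i / ΣP_i = 12.1802 h (block centres at 3, 9, 15 h).
Hydrograph peak occurs at t = 18 h, so basin lag t_L = 18 − 12.1802 = 5.82 h.

t_L ≈ 5.82 h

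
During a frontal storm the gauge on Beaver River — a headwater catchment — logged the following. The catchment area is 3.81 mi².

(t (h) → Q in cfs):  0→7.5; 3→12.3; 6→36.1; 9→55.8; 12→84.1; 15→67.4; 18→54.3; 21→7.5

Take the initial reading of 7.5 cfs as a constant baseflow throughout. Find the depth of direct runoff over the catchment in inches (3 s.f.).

d ≈ 0.323 in

Direct runoff: 0.0, 4.8, 28.6, 48.3, 76.6, 59.9, 46.8, 0.0 cfs; ΣQ_DR = 265.0 cfs.
V = ΣQ_DR · Δt = 265.0 × 10800 s = 2.862 × 10^6 ft³.
Over A = 3.81 mi², depth = V / A = 0.323 in.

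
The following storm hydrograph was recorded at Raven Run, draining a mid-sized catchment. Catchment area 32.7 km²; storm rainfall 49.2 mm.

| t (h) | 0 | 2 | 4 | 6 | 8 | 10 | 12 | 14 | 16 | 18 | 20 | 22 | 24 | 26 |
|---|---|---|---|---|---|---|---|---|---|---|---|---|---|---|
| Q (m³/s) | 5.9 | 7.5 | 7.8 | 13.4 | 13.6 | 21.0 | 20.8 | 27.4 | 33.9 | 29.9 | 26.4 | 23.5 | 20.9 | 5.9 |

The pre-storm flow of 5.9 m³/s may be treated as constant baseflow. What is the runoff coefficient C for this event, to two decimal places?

C ≈ 0.78

ΣQ_DR = 175.3 m³/s; V = ΣQ_DR·Δt = 1.262 × 10^6 m³.
Runoff depth d = V / A = 38.60 mm.
C = d / P = 38.60 / 49.2 = 0.78.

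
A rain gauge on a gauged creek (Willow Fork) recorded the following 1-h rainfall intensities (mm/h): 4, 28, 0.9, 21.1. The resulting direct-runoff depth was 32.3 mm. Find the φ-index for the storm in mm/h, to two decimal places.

φ ≈ 8.40 mm/h

Only the 2 blocks with intensity above φ contribute runoff: 28, 21.1 mm/h.
Σ(I−φ)·Δt = d  ⇒  (28+21.1 − 2φ)·1 = 32.3
φ = (49.10 − 32.3/1) / 2 = 8.40 mm/h.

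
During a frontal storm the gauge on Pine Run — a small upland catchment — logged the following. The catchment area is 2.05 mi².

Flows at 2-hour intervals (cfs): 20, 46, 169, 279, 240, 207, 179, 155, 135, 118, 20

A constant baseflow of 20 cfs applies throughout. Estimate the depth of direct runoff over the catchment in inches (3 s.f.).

d ≈ 2.04 in

Direct runoff: 0.0, 26.0, 149.0, 259.0, 220.0, 187.0, 159.0, 135.0, 115.0, 98.0, 0.0 cfs; ΣQ_DR = 1348 cfs.
V = ΣQ_DR · Δt = 1348 × 7200 s = 9.706 × 10^6 ft³.
Over A = 2.05 mi², depth = V / A = 2.04 in.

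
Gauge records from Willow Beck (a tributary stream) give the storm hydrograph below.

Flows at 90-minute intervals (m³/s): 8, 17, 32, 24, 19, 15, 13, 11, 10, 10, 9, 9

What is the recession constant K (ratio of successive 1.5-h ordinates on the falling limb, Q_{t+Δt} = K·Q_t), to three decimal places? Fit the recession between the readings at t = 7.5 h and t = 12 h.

Using the recession-limb readings at t = 7.5 h and t = 12 h: Q falls from 15 to 10 m³/s over 3 intervals.
K = (Q₂/Q₁)^(1/3) = (10/15)^(1/3) = 0.874.

K ≈ 0.874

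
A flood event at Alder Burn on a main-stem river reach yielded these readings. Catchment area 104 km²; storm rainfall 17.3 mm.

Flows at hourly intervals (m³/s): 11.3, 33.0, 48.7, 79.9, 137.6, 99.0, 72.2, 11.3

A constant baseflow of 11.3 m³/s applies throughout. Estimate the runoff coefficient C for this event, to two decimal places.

ΣQ_DR = 402.6 m³/s; V = ΣQ_DR·Δt = 1.449 × 10^6 m³.
Runoff depth d = V / A = 13.94 mm.
C = d / P = 13.94 / 17.3 = 0.81.

C ≈ 0.81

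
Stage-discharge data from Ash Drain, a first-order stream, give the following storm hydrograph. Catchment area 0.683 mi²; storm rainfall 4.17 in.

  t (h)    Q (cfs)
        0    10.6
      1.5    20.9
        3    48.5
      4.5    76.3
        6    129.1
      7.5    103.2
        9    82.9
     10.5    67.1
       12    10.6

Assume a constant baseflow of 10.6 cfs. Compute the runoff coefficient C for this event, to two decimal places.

ΣQ_DR = 453.8 cfs; V = ΣQ_DR·Δt = 2.451 × 10^6 ft³.
Runoff depth d = V / A = 1.544 in.
C = d / P = 1.544 / 4.17 = 0.37.

C ≈ 0.37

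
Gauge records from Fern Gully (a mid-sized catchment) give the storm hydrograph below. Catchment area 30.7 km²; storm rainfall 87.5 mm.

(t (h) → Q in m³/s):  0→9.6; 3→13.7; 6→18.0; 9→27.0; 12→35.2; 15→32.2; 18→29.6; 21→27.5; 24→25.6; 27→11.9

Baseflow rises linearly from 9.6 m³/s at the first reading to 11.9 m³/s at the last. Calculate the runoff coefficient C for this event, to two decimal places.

C ≈ 0.49

ΣQ_DR = 122.8 m³/s; V = ΣQ_DR·Δt = 1.326 × 10^6 m³.
Runoff depth d = V / A = 43.20 mm.
C = d / P = 43.20 / 87.5 = 0.49.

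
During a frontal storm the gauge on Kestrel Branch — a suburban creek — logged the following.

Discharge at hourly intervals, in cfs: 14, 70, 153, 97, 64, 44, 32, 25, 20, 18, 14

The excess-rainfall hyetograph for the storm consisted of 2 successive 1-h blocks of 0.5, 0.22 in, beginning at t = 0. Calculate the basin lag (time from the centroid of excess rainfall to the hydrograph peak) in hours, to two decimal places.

t_L ≈ 1.19 h

Centroid of excess rainfall: t_c = Σ P_i·t̄_i / ΣP_i = 0.8056 h (block centres at 0.5, 1.5 h).
Hydrograph peak occurs at t = 2 h, so basin lag t_L = 2 − 0.8056 = 1.19 h.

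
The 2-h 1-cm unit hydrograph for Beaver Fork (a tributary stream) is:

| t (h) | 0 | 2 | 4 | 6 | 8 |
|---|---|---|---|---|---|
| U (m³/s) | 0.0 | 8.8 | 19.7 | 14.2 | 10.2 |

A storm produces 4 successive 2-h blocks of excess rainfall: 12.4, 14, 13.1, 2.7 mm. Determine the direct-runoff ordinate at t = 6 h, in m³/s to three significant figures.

Q ≈ 56.7 m³/s

By discrete convolution, Q_j = Σ (P_i / 10 mm) · U_{j−i}.
At t = 6 h (j=3): Q = (12.4/10)·14.2 + (14/10)·19.7 + (13.1/10)·8.8 + (2.7/10)·0.0 = 56.7 m³/s.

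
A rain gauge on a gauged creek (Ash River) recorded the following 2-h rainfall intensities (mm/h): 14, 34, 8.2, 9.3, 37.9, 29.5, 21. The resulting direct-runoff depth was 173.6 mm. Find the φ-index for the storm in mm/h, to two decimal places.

Only the 5 blocks with intensity above φ contribute runoff: 14, 34, 37.9, 29.5, 21 mm/h.
Σ(I−φ)·Δt = d  ⇒  (14+34+37.9+29.5+21 − 5φ)·2 = 173.6
φ = (136.4 − 173.6/2) / 5 = 9.92 mm/h.

φ ≈ 9.92 mm/h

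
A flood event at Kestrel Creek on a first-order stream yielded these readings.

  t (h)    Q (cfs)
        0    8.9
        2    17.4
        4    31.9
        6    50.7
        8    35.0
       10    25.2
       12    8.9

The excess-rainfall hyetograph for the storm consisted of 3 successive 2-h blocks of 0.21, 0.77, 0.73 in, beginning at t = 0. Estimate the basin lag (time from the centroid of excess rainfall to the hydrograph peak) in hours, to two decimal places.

Centroid of excess rainfall: t_c = Σ P_i·t̄_i / ΣP_i = 3.6082 h (block centres at 1, 3, 5 h).
Hydrograph peak occurs at t = 6 h, so basin lag t_L = 6 − 3.6082 = 2.39 h.

t_L ≈ 2.39 h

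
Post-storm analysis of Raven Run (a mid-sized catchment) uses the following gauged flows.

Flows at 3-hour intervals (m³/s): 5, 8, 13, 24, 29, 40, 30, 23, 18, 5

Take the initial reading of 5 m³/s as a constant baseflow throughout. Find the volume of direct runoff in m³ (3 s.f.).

V ≈ 1.57 × 10^6 m³

Direct-runoff ordinates (Q − Q_b): 0.0, 3.0, 8.0, 19.0, 24.0, 35.0, 25.0, 18.0, 13.0, 0.0 m³/s.
ΣQ_DR = 145.0 m³/s.
With Δt = 3 h = 10800 s, V = ΣQ_DR · Δt = 145.0 × 10800 = 1.57 × 10^6 m³.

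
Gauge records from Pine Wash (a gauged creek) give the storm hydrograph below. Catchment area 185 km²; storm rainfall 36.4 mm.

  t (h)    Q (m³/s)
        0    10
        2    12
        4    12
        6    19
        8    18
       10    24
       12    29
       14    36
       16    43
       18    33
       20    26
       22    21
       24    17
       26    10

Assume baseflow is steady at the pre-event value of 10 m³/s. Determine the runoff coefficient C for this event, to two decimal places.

ΣQ_DR = 170.0 m³/s; V = ΣQ_DR·Δt = 1.224 × 10^6 m³.
Runoff depth d = V / A = 6.616 mm.
C = d / P = 6.616 / 36.4 = 0.18.

C ≈ 0.18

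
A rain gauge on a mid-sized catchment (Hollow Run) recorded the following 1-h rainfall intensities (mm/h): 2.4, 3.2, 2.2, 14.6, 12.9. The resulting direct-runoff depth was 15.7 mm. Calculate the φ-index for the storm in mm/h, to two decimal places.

φ ≈ 5.90 mm/h

Only the 2 blocks with intensity above φ contribute runoff: 14.6, 12.9 mm/h.
Σ(I−φ)·Δt = d  ⇒  (14.6+12.9 − 2φ)·1 = 15.7
φ = (27.50 − 15.7/1) / 2 = 5.90 mm/h.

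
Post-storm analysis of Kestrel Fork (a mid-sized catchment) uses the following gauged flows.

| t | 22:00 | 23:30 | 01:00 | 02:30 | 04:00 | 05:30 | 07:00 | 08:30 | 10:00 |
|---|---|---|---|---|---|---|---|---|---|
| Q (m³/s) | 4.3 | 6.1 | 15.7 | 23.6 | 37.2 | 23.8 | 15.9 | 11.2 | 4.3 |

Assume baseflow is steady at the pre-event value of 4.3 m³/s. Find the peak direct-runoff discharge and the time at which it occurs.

Subtracting baseflow gives direct-runoff ordinates: 0.0, 1.8, 11.4, 19.3, 32.9, 19.5, 11.6, 6.9, 0.0 m³/s.
The maximum is 32.9 m³/s, occurring at the reading for t = 04:00.

Q_p = 32.9 m³/s at t = 04:00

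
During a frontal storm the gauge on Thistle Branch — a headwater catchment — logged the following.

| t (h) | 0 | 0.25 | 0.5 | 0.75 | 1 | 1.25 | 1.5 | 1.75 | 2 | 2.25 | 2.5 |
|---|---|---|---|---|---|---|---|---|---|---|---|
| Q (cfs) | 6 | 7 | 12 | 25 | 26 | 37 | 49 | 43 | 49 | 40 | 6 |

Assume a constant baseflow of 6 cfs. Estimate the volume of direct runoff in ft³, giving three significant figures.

V ≈ 2.11 × 10^5 ft³

Direct-runoff ordinates (Q − Q_b): 0.0, 1.0, 6.0, 19.0, 20.0, 31.0, 43.0, 37.0, 43.0, 34.0, 0.0 cfs.
ΣQ_DR = 234.0 cfs.
With Δt = 0.25 h = 900 s, V = ΣQ_DR · Δt = 234.0 × 900 = 2.11 × 10^5 ft³.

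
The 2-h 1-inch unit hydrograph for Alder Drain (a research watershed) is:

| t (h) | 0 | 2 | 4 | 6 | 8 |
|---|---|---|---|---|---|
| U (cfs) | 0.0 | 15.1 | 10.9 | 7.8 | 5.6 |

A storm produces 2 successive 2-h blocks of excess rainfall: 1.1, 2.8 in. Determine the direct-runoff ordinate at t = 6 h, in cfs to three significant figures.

By discrete convolution, Q_j = Σ (P_i / 1 in) · U_{j−i}.
At t = 6 h (j=3): Q = (1.1/1)·7.8 + (2.8/1)·10.9 = 39.1 cfs.

Q ≈ 39.1 cfs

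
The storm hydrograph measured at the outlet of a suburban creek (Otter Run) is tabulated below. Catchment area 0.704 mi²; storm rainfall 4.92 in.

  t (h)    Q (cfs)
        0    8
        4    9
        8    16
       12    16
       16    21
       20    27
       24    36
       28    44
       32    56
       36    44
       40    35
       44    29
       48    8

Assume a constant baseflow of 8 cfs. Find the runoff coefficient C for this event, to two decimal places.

ΣQ_DR = 245.0 cfs; V = ΣQ_DR·Δt = 3.528 × 10^6 ft³.
Runoff depth d = V / A = 2.157 in.
C = d / P = 2.157 / 4.92 = 0.44.

C ≈ 0.44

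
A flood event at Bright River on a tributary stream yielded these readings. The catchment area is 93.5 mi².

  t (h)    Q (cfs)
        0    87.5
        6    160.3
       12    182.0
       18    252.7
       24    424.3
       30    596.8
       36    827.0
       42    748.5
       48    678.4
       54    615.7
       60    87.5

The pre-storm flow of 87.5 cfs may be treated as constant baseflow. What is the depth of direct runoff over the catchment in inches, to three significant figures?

Direct runoff: 0.0, 72.8, 94.5, 165.2, 336.8, 509.3, 739.5, 661.0, 590.9, 528.2, 0.0 cfs; ΣQ_DR = 3698 cfs.
V = ΣQ_DR · Δt = 3698 × 21600 s = 7.988 × 10^7 ft³.
Over A = 93.5 mi², depth = V / A = 0.368 in.

d ≈ 0.368 in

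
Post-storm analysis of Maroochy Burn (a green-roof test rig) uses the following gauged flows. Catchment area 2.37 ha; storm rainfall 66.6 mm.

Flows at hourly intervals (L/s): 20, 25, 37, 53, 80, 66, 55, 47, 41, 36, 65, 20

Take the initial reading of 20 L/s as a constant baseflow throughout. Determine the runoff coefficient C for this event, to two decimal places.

C ≈ 0.70

ΣQ_DR = 305.0 L/s; V = ΣQ_DR·Δt = 1.098 × 10^6 L.
Runoff depth d = V / A = 46.33 mm.
C = d / P = 46.33 / 66.6 = 0.70.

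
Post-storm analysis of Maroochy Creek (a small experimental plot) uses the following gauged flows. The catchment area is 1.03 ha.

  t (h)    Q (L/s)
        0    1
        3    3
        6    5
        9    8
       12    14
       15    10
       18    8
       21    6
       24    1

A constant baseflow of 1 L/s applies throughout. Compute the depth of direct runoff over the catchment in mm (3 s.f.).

d ≈ 49.3 mm

Direct runoff: 0.0, 2.0, 4.0, 7.0, 13.0, 9.0, 7.0, 5.0, 0.0 L/s; ΣQ_DR = 47.00 L/s.
V = ΣQ_DR · Δt = 47.00 × 10800 s = 5.076 × 10^5 L.
Over A = 1.03 ha, depth = V / A = 49.3 mm.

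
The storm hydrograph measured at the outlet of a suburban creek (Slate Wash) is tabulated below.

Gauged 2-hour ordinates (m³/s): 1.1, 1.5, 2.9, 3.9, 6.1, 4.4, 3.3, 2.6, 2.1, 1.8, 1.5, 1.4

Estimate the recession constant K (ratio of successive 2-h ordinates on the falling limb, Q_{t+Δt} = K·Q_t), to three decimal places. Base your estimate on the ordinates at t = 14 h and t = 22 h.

K ≈ 0.857

Using the recession-limb readings at t = 14 h and t = 22 h: Q falls from 2.6 to 1.4 m³/s over 4 intervals.
K = (Q₂/Q₁)^(1/4) = (1.4/2.6)^(1/4) = 0.857.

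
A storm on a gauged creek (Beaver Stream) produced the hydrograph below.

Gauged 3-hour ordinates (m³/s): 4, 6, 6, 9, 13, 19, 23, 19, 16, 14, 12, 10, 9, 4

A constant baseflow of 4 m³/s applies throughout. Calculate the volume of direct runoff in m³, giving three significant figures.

Direct-runoff ordinates (Q − Q_b): 0.0, 2.0, 2.0, 5.0, 9.0, 15.0, 19.0, 15.0, 12.0, 10.0, 8.0, 6.0, 5.0, 0.0 m³/s.
ΣQ_DR = 108.0 m³/s.
With Δt = 3 h = 10800 s, V = ΣQ_DR · Δt = 108.0 × 10800 = 1.17 × 10^6 m³.

V ≈ 1.17 × 10^6 m³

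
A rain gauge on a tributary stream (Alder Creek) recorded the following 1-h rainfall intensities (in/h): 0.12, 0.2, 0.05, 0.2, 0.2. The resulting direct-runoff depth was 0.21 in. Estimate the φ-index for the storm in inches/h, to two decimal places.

φ ≈ 0.13 in/h

Only the 3 blocks with intensity above φ contribute runoff: 0.2, 0.2, 0.2 in/h.
Σ(I−φ)·Δt = d  ⇒  (0.2+0.2+0.2 − 3φ)·1 = 0.21
φ = (0.6000 − 0.21/1) / 3 = 0.13 in/h.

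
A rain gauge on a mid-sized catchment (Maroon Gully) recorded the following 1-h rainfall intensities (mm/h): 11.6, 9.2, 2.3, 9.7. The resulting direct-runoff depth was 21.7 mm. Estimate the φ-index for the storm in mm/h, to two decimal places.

Only the 3 blocks with intensity above φ contribute runoff: 11.6, 9.2, 9.7 mm/h.
Σ(I−φ)·Δt = d  ⇒  (11.6+9.2+9.7 − 3φ)·1 = 21.7
φ = (30.50 − 21.7/1) / 3 = 2.93 mm/h.

φ ≈ 2.93 mm/h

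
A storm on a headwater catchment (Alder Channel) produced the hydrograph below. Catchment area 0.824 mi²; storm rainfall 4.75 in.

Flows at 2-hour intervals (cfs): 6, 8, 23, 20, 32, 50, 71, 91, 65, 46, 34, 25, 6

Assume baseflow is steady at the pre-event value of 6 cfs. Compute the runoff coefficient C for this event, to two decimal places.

C ≈ 0.32

ΣQ_DR = 399.0 cfs; V = ΣQ_DR·Δt = 2.873 × 10^6 ft³.
Runoff depth d = V / A = 1.501 in.
C = d / P = 1.501 / 4.75 = 0.32.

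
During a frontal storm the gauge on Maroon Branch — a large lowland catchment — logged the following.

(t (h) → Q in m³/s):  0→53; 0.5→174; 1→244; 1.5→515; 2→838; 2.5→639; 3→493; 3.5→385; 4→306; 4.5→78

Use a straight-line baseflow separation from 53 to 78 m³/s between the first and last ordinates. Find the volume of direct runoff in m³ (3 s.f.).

V ≈ 5.53 × 10^6 m³

Direct-runoff ordinates (Q − Q_b): 0.00, 118.22, 185.44, 453.67, 773.89, 572.11, 423.33, 312.56, 230.78, 0.00 m³/s.
ΣQ_DR = 3070 m³/s.
With Δt = 0.5 h = 1800 s, V = ΣQ_DR · Δt = 3070 × 1800 = 5.53 × 10^6 m³.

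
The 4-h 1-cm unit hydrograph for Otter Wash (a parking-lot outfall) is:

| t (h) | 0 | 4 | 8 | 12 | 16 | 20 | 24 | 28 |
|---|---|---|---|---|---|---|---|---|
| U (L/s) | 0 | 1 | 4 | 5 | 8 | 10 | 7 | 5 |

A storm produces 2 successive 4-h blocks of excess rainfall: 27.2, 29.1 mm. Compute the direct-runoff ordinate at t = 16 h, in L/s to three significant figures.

By discrete convolution, Q_j = Σ (P_i / 10 mm) · U_{j−i}.
At t = 16 h (j=4): Q = (27.2/10)·8 + (29.1/10)·5 = 36.3 L/s.

Q ≈ 36.3 L/s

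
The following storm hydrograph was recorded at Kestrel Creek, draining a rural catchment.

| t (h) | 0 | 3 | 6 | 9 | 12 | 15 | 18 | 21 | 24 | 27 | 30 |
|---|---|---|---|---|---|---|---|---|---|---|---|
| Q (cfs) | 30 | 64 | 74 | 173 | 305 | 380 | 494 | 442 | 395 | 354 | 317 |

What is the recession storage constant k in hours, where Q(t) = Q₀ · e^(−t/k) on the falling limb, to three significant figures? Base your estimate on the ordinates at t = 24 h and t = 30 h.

k ≈ 27.3 h

On the falling limb, Q drops from 395 to 317 cfs between t = 24 h and t = 30 h (Δt = 6 h).
k = −Δt / ln(Q₂/Q₁) = −6 / ln(317/395) = 27.3 h.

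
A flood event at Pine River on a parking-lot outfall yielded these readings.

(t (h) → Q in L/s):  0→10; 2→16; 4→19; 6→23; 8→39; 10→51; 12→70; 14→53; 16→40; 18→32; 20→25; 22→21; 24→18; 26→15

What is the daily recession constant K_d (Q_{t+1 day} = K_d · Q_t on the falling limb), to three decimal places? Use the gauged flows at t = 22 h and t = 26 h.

Between t = 22 h and t = 26 h the flow falls from 21 to 15 L/s over 2×2 h = 4 h.
Per-interval ratio K = (15/21)^(1/2) = 0.8452; K_d = K^(24/2) = 0.133.

K_d ≈ 0.133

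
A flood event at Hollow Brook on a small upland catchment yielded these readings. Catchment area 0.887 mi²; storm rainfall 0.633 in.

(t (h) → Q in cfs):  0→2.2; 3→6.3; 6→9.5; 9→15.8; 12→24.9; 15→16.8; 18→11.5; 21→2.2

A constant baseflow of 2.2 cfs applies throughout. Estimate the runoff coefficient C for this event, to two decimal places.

ΣQ_DR = 71.60 cfs; V = ΣQ_DR·Δt = 7.733 × 10^5 ft³.
Runoff depth d = V / A = 0.3753 in.
C = d / P = 0.3753 / 0.633 = 0.59.

C ≈ 0.59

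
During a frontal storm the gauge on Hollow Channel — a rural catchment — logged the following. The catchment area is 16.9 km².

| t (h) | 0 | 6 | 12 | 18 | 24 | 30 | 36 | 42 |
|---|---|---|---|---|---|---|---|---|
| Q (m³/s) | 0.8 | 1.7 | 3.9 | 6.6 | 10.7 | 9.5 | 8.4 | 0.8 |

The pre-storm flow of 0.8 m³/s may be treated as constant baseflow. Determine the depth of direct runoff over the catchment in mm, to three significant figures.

d ≈ 46.0 mm

Direct runoff: 0.0, 0.9, 3.1, 5.8, 9.9, 8.7, 7.6, 0.0 m³/s; ΣQ_DR = 36.00 m³/s.
V = ΣQ_DR · Δt = 36.00 × 21600 s = 7.776 × 10^5 m³.
Over A = 16.9 km², depth = V / A = 46.0 mm.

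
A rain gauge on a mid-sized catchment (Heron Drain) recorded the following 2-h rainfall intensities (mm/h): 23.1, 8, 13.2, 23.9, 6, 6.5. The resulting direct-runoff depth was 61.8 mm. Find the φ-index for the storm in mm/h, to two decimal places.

Only the 3 blocks with intensity above φ contribute runoff: 23.1, 13.2, 23.9 mm/h.
Σ(I−φ)·Δt = d  ⇒  (23.1+13.2+23.9 − 3φ)·2 = 61.8
φ = (60.20 − 61.8/2) / 3 = 9.77 mm/h.

φ ≈ 9.77 mm/h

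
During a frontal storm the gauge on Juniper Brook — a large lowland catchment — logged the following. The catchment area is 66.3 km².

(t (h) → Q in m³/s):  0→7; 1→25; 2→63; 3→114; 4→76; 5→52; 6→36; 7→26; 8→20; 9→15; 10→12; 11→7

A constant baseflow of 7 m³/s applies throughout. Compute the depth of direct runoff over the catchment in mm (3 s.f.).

d ≈ 20.0 mm

Direct runoff: 0.0, 18.0, 56.0, 107.0, 69.0, 45.0, 29.0, 19.0, 13.0, 8.0, 5.0, 0.0 m³/s; ΣQ_DR = 369.0 m³/s.
V = ΣQ_DR · Δt = 369.0 × 3600 s = 1.328 × 10^6 m³.
Over A = 66.3 km², depth = V / A = 20.0 mm.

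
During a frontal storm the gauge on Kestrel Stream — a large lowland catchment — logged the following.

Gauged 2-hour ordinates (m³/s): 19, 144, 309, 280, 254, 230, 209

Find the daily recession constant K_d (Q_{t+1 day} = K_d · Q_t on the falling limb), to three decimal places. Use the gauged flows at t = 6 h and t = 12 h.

Between t = 6 h and t = 12 h the flow falls from 280 to 209 m³/s over 3×2 h = 6 h.
Per-interval ratio K = (209/280)^(1/3) = 0.9071; K_d = K^(24/2) = 0.310.

K_d ≈ 0.310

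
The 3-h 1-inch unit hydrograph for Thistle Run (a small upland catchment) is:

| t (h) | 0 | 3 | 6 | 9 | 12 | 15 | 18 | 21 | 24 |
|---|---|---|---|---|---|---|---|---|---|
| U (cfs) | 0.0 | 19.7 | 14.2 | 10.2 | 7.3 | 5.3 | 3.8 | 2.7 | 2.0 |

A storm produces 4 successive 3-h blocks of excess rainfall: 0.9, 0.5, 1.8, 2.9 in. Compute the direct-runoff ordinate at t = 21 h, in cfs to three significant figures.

By discrete convolution, Q_j = Σ (P_i / 1 in) · U_{j−i}.
At t = 21 h (j=7): Q = (0.9/1)·2.7 + (0.5/1)·3.8 + (1.8/1)·5.3 + (2.9/1)·7.3 = 35.0 cfs.

Q ≈ 35.0 cfs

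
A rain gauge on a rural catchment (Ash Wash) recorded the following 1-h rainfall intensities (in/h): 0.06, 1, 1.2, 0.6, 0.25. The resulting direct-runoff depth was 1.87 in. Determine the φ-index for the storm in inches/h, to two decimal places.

φ ≈ 0.31 in/h

Only the 3 blocks with intensity above φ contribute runoff: 1, 1.2, 0.6 in/h.
Σ(I−φ)·Δt = d  ⇒  (1+1.2+0.6 − 3φ)·1 = 1.87
φ = (2.800 − 1.87/1) / 3 = 0.31 in/h.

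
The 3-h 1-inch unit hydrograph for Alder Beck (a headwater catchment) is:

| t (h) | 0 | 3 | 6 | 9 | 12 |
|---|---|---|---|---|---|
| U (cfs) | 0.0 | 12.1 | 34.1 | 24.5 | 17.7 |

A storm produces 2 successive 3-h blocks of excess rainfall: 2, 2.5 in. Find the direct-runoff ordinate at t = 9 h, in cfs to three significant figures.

By discrete convolution, Q_j = Σ (P_i / 1 in) · U_{j−i}.
At t = 9 h (j=3): Q = (2/1)·24.5 + (2.5/1)·34.1 = 134 cfs.

Q ≈ 134 cfs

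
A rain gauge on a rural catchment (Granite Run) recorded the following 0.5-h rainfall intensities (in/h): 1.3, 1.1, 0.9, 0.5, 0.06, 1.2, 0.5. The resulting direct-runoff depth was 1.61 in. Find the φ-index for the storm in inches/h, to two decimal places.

Only the 6 blocks with intensity above φ contribute runoff: 1.3, 1.1, 0.9, 0.5, 1.2, 0.5 in/h.
Σ(I−φ)·Δt = d  ⇒  (1.3+1.1+0.9+0.5+1.2+0.5 − 6φ)·0.5 = 1.61
φ = (5.500 − 1.61/0.5) / 6 = 0.38 in/h.

φ ≈ 0.38 in/h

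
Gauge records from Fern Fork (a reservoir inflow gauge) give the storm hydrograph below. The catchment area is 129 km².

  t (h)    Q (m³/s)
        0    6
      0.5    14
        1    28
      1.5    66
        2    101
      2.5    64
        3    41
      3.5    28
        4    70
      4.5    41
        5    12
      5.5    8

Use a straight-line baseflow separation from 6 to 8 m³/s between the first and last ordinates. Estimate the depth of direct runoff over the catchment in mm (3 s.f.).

Direct runoff: 0.00, 7.82, 21.64, 59.45, 94.27, 57.09, 33.91, 20.73, 62.55, 33.36, 4.18, 0.00 m³/s; ΣQ_DR = 395.0 m³/s.
V = ΣQ_DR · Δt = 395.0 × 1800 s = 7.110 × 10^5 m³.
Over A = 129 km², depth = V / A = 5.51 mm.

d ≈ 5.51 mm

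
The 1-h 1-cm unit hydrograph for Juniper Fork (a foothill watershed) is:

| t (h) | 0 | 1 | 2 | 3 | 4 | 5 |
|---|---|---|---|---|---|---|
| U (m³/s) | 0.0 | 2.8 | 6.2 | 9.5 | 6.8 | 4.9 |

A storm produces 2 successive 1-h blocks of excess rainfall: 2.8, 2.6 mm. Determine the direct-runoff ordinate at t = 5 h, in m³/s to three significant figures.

By discrete convolution, Q_j = Σ (P_i / 10 mm) · U_{j−i}.
At t = 5 h (j=5): Q = (2.8/10)·4.9 + (2.6/10)·6.8 = 3.14 m³/s.

Q ≈ 3.14 m³/s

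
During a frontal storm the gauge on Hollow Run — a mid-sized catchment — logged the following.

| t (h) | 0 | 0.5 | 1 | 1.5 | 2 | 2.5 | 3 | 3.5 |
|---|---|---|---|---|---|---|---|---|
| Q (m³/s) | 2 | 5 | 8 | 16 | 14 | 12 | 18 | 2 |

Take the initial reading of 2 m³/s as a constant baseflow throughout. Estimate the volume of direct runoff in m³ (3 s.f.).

Direct-runoff ordinates (Q − Q_b): 0.0, 3.0, 6.0, 14.0, 12.0, 10.0, 16.0, 0.0 m³/s.
ΣQ_DR = 61.00 m³/s.
With Δt = 0.5 h = 1800 s, V = ΣQ_DR · Δt = 61.00 × 1800 = 1.10 × 10^5 m³.

V ≈ 1.10 × 10^5 m³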